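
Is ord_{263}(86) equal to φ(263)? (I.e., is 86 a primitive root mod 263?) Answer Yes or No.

No

φ(263) = 263 − 1 = 262 = 2 · 131.
Test 86^(262/q) mod 263 for each prime factor q of 262:
86^131 ≡ 1 (mod 263)  [q = 2: ≡ 1 ✗]
86^2 ≡ 32 (mod 263)  [q = 131: ≢ 1 ✓]
Since 86^131 ≡ 1, the order of 86 divides 131 < 262, so 86 is not a primitive root.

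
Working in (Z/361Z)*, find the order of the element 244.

The order of 244 must divide φ(361) = φ(19^2) = 19·(19−1) = 342 = 2 · 3^2 · 19.
Divisors of 342: 1, 2, 3, 6, 9, 18, 19, 38, 57, 114, 171, 342.
Test each divisor d:
244^1 ≡ 244
244^2 ≡ 332
244^3 ≡ 144
244^6 ≡ 159
244^9 ≡ 153
244^18 ≡ 305
244^19 ≡ 54
244^38 ≡ 28
244^57 ≡ 68
244^114 ≡ 292
244^171 ≡ 1
Therefore the multiplicative order of 244 modulo 361 is 171.

171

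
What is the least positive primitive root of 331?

φ(331) = 331 − 1 = 330 = 2 · 3 · 5 · 11.
g is a primitive root iff g^(330/q) ≢ 1 (mod 331) for each prime q ∈ {2, 3, 5, 11}.
g = 2: 2^165 ≡ 330; 2^110 ≡ 299; 2^66 ≡ 64; 2^30 ≡ 1 — hits 1, so not a primitive root.
g = 3: 3^165 ≡ 330; 3^110 ≡ 299; 3^66 ≡ 64; 3^30 ≡ 270 — none is 1, so 3 is a primitive root.
Hence the least primitive root of 331 is 3.

3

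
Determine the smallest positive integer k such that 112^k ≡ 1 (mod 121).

10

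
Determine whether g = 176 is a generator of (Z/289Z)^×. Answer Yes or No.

Yes

φ(289) = φ(17^2) = 17·(17−1) = 272 = 2^4 · 17.
An element g generates (Z/289Z)^× iff g^(272/q) ≢ 1 (mod 289) for each prime q ∈ {2, 17}.
176^136 ≡ 288 (mod 289)  [q = 2: ≢ 1 ✓]
176^16 ≡ 171 (mod 289)  [q = 17: ≢ 1 ✓]
None equal 1, so ord_289(176) = 272: 176 is a primitive root.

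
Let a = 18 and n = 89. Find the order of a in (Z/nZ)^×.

44

Since 18 ∈ (Z/89Z)^×, its order divides φ(89) = 89 − 1 = 88 = 2^3 · 11.
Divisors of 88: 1, 2, 4, 8, 11, 22, 44, 88.
Compute 18^d (mod 89) for the divisors d until we hit 1:
18^1 ≡ 18
18^2 ≡ 57
18^4 ≡ 45
18^8 ≡ 67
18^11 ≡ 34
18^22 ≡ 88
18^44 ≡ 1
Hence ord(18) = 44.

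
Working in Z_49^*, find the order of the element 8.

7

Since 8 ∈ (Z/49Z)^×, its order divides φ(49) = φ(7^2) = 7·(7−1) = 42 = 2 · 3 · 7.
Divisors of 42: 1, 2, 3, 6, 7, 14, 21, 42.
Test each divisor d:
8^1 ≡ 8
8^2 ≡ 15
8^3 ≡ 22
8^6 ≡ 43
8^7 ≡ 1
Hence ord(8) = 7.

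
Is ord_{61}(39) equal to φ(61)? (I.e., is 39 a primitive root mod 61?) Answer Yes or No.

φ(61) = 61 − 1 = 60 = 2^2 · 3 · 5.
Test 39^(60/q) mod 61 for each prime factor q of 60:
39^30 ≡ 1 (mod 61)  [q = 2: ≡ 1 ✗]
39^20 ≡ 47 (mod 61)  [q = 3: ≢ 1 ✓]
39^12 ≡ 9 (mod 61)  [q = 5: ≢ 1 ✓]
The check at q = 2 fails, so 39 generates a proper subgroup.

No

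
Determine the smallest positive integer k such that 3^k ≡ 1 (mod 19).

Since 3 ∈ (Z/19Z)^×, its order divides φ(19) = 19 − 1 = 18 = 2 · 3^2.
Divisors of 18: 1, 2, 3, 6, 9, 18.
Evaluate successive powers at the divisors of 18:
3^1 ≡ 3 (mod 19)
3^2 ≡ 9 (mod 19)
3^3 ≡ 8 (mod 19)
3^6 ≡ 7 (mod 19)
3^9 ≡ 18 (mod 19)
3^18 ≡ 1 (mod 19) ✓
The smallest such exponent is 18, so the order of 3 is 18.

18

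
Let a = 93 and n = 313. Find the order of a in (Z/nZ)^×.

By Lagrange's theorem, ord_313(93) divides φ(313) = 313 − 1 = 312 = 2^3 · 3 · 13.
Divisors of 312: 1, 2, 3, 4, 6, 8, 12, 13, 24, 26, 39, 52, 78, 104, 156, 312.
Test each divisor d:
93^1 ≡ 93 (mod 313)
93^2 ≡ 198 (mod 313)
93^3 ≡ 260 (mod 313)
93^4 ≡ 79 (mod 313)
93^6 ≡ 305 (mod 313)
93^8 ≡ 294 (mod 313)
93^12 ≡ 64 (mod 313)
93^13 ≡ 5 (mod 313)
93^24 ≡ 27 (mod 313)
93^26 ≡ 25 (mod 313)
93^39 ≡ 125 (mod 313)
93^52 ≡ 312 (mod 313)
93^78 ≡ 288 (mod 313)
93^104 ≡ 1 (mod 313) ✓
So ord_313(93) = 104.

104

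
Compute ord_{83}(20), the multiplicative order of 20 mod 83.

82

By Lagrange's theorem, ord_83(20) divides φ(83) = 83 − 1 = 82 = 2 · 41.
Divisors of 82: 1, 2, 41, 82.
Check 20^d mod 83 for each divisor in increasing order:
20^1 ≡ 20 (mod 83)
20^2 ≡ 68 (mod 83)
20^41 ≡ 82 (mod 83)
20^82 ≡ 1 (mod 83) ✓
So ord_83(20) = 82.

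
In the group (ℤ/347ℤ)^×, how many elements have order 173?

172

φ(347) = 347 − 1 = 346 = 2 · 173.
(Z/347Z)^× is cyclic (|G| = 346); a cyclic group of order m has exactly φ(d) elements of each order d | m, and none otherwise.
173 | 346, and φ(173) = 173 − 1 = 172.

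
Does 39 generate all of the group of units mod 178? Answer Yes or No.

No

φ(178) = φ(2)·φ(89) = 1·88 = 88 = 2^3 · 11.
39 is a primitive root mod 178 iff 39^(φ(178)/q) ≢ 1 for every prime q | φ(178), i.e. q ∈ {2, 11}.
39^44 ≡ 1 (mod 178)  [q = 2: ≡ 1 ✗]
39^8 ≡ 91 (mod 178)  [q = 11: ≢ 1 ✓]
The check at q = 2 fails, so 39 generates a proper subgroup.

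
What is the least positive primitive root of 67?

φ(67) = 67 − 1 = 66 = 2 · 3 · 11.
g is a primitive root iff g^(66/q) ≢ 1 (mod 67) for each prime q ∈ {2, 3, 11}.
g = 2: 2^33 ≡ 66; 2^22 ≡ 37; 2^6 ≡ 64 — none is 1, so 2 is a primitive root.
The smallest primitive root modulo 67 is 2.

2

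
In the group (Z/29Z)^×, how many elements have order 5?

0

φ(29) = 29 − 1 = 28 = 2^2 · 7.
In a cyclic group of order 28, there are φ(d) elements of order d for each divisor d of 28, and zero for non-divisors.
5 does not divide 28, so no element of (Z/29Z)^× has order 5.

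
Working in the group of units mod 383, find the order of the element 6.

By Lagrange's theorem, ord_383(6) divides φ(383) = 383 − 1 = 382 = 2 · 191.
Divisors of 382: 1, 2, 191, 382.
Evaluate successive powers at the divisors of 382:
6^1 ≡ 6 (mod 383)
6^2 ≡ 36 (mod 383)
6^191 ≡ 1 (mod 383) ✓
So ord_383(6) = 191.

191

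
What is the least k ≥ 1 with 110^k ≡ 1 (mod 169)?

ord(110) | φ(169) = φ(13^2) = 13·(13−1) = 156 = 2^2 · 3 · 13.
Divisors of 156: 1, 2, 3, 4, 6, 12, 13, 26, 39, 52, 78, 156.
Evaluate successive powers at the divisors of 156:
110^1 ≡ 110
110^2 ≡ 101
110^3 ≡ 125
110^4 ≡ 61
110^6 ≡ 77
110^12 ≡ 14
110^13 ≡ 19
110^26 ≡ 23
110^39 ≡ 99
110^52 ≡ 22
110^78 ≡ 168
110^156 ≡ 1
Hence ord(110) = 156.

156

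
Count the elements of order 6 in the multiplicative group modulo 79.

2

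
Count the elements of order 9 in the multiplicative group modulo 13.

0

φ(13) = 13 − 1 = 12 = 2^2 · 3.
Since (Z/13Z)^× is cyclic of order 12, the number of elements of order d is φ(d) when d | 12 and 0 otherwise.
Here 12 is not a multiple of 9, so there are no elements of order 9.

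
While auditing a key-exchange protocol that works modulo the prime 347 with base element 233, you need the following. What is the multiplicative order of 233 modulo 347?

346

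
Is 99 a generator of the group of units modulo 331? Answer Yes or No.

φ(331) = 331 − 1 = 330 = 2 · 3 · 5 · 11.
99 is a primitive root mod 331 iff 99^(φ(331)/q) ≢ 1 for every prime q | φ(331), i.e. q ∈ {2, 3, 5, 11}.
99^165 ≡ 330 (mod 331)  [q = 2: ≢ 1 ✓]
99^110 ≡ 299 (mod 331)  [q = 3: ≢ 1 ✓]
99^66 ≡ 150 (mod 331)  [q = 5: ≢ 1 ✓]
99^30 ≡ 167 (mod 331)  [q = 11: ≢ 1 ✓]
Every test exponent gives a nontrivial residue, hence 99 generates the full group.

Yes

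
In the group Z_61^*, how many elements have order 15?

φ(61) = 61 − 1 = 60 = 2^2 · 3 · 5.
Since (Z/61Z)^× is cyclic of order 60, the number of elements of order d is φ(d) when d | 60 and 0 otherwise.
15 = 3 · 5 divides 60, and φ(15) = 8.

8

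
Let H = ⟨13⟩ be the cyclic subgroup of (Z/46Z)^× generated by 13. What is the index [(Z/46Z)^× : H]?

2

The order of 13 must divide φ(46) = φ(2)·φ(23) = 1·22 = 22 = 2 · 11.
Divisors of 22: 1, 2, 11, 22.
Test each divisor d:
13^1 ≡ 13 (mod 46)
13^2 ≡ 31 (mod 46)
13^11 ≡ 1 (mod 46) ✓
So ord_46(13) = 11, hence |⟨13⟩| = 11.
[(Z/46Z)^× : ⟨13⟩] = 22/11 = 2.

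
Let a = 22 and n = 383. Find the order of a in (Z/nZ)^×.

382

ord(22) | φ(383) = 383 − 1 = 382 = 2 · 191.
Divisors of 382: 1, 2, 191, 382.
Test each divisor d:
22^1 ≡ 22 (mod 383)
22^2 ≡ 101 (mod 383)
22^191 ≡ 382 (mod 383)
22^382 ≡ 1 (mod 383) ✓
So ord_383(22) = 382.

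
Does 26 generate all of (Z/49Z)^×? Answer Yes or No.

φ(49) = φ(7^2) = 7·(7−1) = 42 = 2 · 3 · 7.
Test 26^(42/q) mod 49 for each prime factor q of 42:
26^21 ≡ 48 (mod 49)  [q = 2: ≢ 1 ✓]
26^14 ≡ 18 (mod 49)  [q = 3: ≢ 1 ✓]
26^6 ≡ 29 (mod 49)  [q = 7: ≢ 1 ✓]
None equal 1, so ord_49(26) = 42: 26 is a primitive root.

Yes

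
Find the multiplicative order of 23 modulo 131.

Since 23 ∈ (Z/131Z)^×, its order divides φ(131) = 131 − 1 = 130 = 2 · 5 · 13.
Divisors of 130: 1, 2, 5, 10, 13, 26, 65, 130.
Evaluate successive powers at the divisors of 130:
23^1 ≡ 23
23^2 ≡ 5
23^5 ≡ 51
23^10 ≡ 112
23^13 ≡ 42
23^26 ≡ 61
23^65 ≡ 130
23^130 ≡ 1
Hence ord(23) = 130.

130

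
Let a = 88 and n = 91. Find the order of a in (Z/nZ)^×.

Since 88 ∈ (Z/91Z)^×, its order divides φ(91) = φ(7·13) = (7−1)·(13−1) = 6·12 = 72 = 2^3 · 3^2.
Divisors of 72: 1, 2, 3, 4, 6, 8, 9, 12, 18, 24, 36, 72.
Compute 88^d (mod 91) for the divisors d until we hit 1:
88^1 ≡ 88
88^2 ≡ 9
88^3 ≡ 64
88^4 ≡ 81
88^6 ≡ 1
The smallest such exponent is 6, so the order of 88 is 6.

6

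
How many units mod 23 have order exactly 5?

0

φ(23) = 23 − 1 = 22 = 2 · 11.
(Z/23Z)^× is cyclic (|G| = 22); a cyclic group of order m has exactly φ(d) elements of each order d | m, and none otherwise.
Since 5 ∤ 22, the count is 0.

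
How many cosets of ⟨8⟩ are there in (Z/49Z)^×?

Since 8 ∈ (Z/49Z)^×, its order divides φ(49) = φ(7^2) = 7·(7−1) = 42 = 2 · 3 · 7.
Divisors of 42: 1, 2, 3, 6, 7, 14, 21, 42.
Compute 8^d (mod 49) for the divisors d until we hit 1:
8^1 ≡ 8 (mod 49)
8^2 ≡ 15 (mod 49)
8^3 ≡ 22 (mod 49)
8^6 ≡ 43 (mod 49)
8^7 ≡ 1 (mod 49) ✓
Thus |⟨8⟩| = ord(8) = 7.
Index = |(Z/49Z)^×| / |⟨8⟩| = 42 / 7 = 6.

6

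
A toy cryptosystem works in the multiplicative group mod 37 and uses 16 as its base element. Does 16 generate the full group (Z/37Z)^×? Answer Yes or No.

No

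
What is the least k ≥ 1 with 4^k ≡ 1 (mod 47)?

Since 4 ∈ (Z/47Z)^×, its order divides φ(47) = 47 − 1 = 46 = 2 · 23.
Divisors of 46: 1, 2, 23, 46.
Check 4^d mod 47 for each divisor in increasing order:
4^1 ≡ 4 (mod 47)
4^2 ≡ 16 (mod 47)
4^23 ≡ 1 (mod 47) ✓
So ord_47(4) = 23.

23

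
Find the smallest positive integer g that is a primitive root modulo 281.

3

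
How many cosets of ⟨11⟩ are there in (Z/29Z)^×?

1

ord(11) | φ(29) = 29 − 1 = 28 = 2^2 · 7.
Divisors of 28: 1, 2, 4, 7, 14, 28.
Test each divisor d:
11^1 ≡ 11 (mod 29)
11^2 ≡ 5 (mod 29)
11^4 ≡ 25 (mod 29)
11^7 ≡ 12 (mod 29)
11^14 ≡ 28 (mod 29)
11^28 ≡ 1 (mod 29) ✓
Thus |⟨11⟩| = ord(11) = 28.
Index = |(Z/29Z)^×| / |⟨11⟩| = 28 / 28 = 1.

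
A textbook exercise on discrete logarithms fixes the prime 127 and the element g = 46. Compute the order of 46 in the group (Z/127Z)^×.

126

The order of 46 must divide φ(127) = 127 − 1 = 126 = 2 · 3^2 · 7.
Divisors of 126: 1, 2, 3, 6, 7, 9, 14, 18, 21, 42, 63, 126.
Test each divisor d:
46^1 ≡ 46 (mod 127)
46^2 ≡ 84 (mod 127)
46^3 ≡ 54 (mod 127)
46^6 ≡ 122 (mod 127)
46^7 ≡ 24 (mod 127)
46^9 ≡ 111 (mod 127)
46^14 ≡ 68 (mod 127)
46^18 ≡ 2 (mod 127)
46^21 ≡ 108 (mod 127)
46^42 ≡ 107 (mod 127)
46^63 ≡ 126 (mod 127)
46^126 ≡ 1 (mod 127) ✓
Therefore the multiplicative order of 46 modulo 127 is 126.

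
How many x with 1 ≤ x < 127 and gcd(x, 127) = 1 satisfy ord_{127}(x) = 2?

1

φ(127) = 127 − 1 = 126 = 2 · 3^2 · 7.
(Z/127Z)^× is cyclic (|G| = 126); a cyclic group of order m has exactly φ(d) elements of each order d | m, and none otherwise.
2 | 126, and φ(2) = 2 − 1 = 1.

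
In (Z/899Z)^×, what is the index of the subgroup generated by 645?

40

The order of 645 must divide φ(899) = φ(29·31) = (29−1)·(31−1) = 28·30 = 840 = 2^3 · 3 · 5 · 7.
Divisors of 840: 1, 2, 3, 4, 5, 6, 7, 8, 10, 12, 14, 15, 20, 21, 24, 28, 30, 35, 40, 42, 56, 60, 70, 84, 105, 120, 140, 168, 210, 280, 420, 840.
Evaluate successive powers at the divisors of 840:
645^1 ≡ 645
645^2 ≡ 687
645^3 ≡ 807
645^4 ≡ 893
645^5 ≡ 625
645^6 ≡ 373
645^7 ≡ 552
645^8 ≡ 36
645^10 ≡ 459
645^12 ≡ 683
645^14 ≡ 842
645^15 ≡ 94
645^20 ≡ 315
645^21 ≡ 1
The order of 645 is 21, so the subgroup it generates has 21 elements.
Index = |(Z/899Z)^×| / |⟨645⟩| = 840 / 21 = 40.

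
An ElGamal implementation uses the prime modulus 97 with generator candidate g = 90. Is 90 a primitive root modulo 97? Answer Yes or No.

Yes

φ(97) = 97 − 1 = 96 = 2^5 · 3.
90 is a primitive root mod 97 iff 90^(φ(97)/q) ≢ 1 for every prime q | φ(97), i.e. q ∈ {2, 3}.
90^48 ≡ 96 (mod 97)  [q = 2: ≢ 1 ✓]
90^32 ≡ 35 (mod 97)  [q = 3: ≢ 1 ✓]
All checks pass, so 90 has order 96 and is a primitive root modulo 97.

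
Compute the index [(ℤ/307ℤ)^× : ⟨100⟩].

By Lagrange's theorem, ord_307(100) divides φ(307) = 307 − 1 = 306 = 2 · 3^2 · 17.
Divisors of 306: 1, 2, 3, 6, 9, 17, 18, 34, 51, 102, 153, 306.
Test each divisor d:
100^1 ≡ 100 (mod 307)
100^2 ≡ 176 (mod 307)
100^3 ≡ 101 (mod 307)
100^6 ≡ 70 (mod 307)
100^9 ≡ 9 (mod 307)
100^17 ≡ 53 (mod 307)
100^18 ≡ 81 (mod 307)
100^34 ≡ 46 (mod 307)
100^51 ≡ 289 (mod 307)
100^102 ≡ 17 (mod 307)
100^153 ≡ 1 (mod 307) ✓
The order of 100 is 153, so the subgroup it generates has 153 elements.
The index is φ(307) / ord(100) = 306 / 153 = 2.

2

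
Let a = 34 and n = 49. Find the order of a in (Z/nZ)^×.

Since 34 ∈ (Z/49Z)^×, its order divides φ(49) = φ(7^2) = 7·(7−1) = 42 = 2 · 3 · 7.
Divisors of 42: 1, 2, 3, 6, 7, 14, 21, 42.
Test each divisor d:
34^1 ≡ 34 (mod 49)
34^2 ≡ 29 (mod 49)
34^3 ≡ 6 (mod 49)
34^6 ≡ 36 (mod 49)
34^7 ≡ 48 (mod 49)
34^14 ≡ 1 (mod 49) ✓
So ord_49(34) = 14.

14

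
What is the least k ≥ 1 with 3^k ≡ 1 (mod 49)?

By Lagrange's theorem, ord_49(3) divides φ(49) = φ(7^2) = 7·(7−1) = 42 = 2 · 3 · 7.
Divisors of 42: 1, 2, 3, 6, 7, 14, 21, 42.
Check 3^d mod 49 for each divisor in increasing order:
3^1 ≡ 3
3^2 ≡ 9
3^3 ≡ 27
3^6 ≡ 43
3^7 ≡ 31
3^14 ≡ 30
3^21 ≡ 48
3^42 ≡ 1
Therefore the multiplicative order of 3 modulo 49 is 42.

42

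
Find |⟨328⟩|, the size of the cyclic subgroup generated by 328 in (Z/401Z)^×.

200

By Lagrange's theorem, ord_401(328) divides φ(401) = 401 − 1 = 400 = 2^4 · 5^2.
Divisors of 400: 1, 2, 4, 5, 8, 10, 16, 20, 25, 40, 50, 80, 100, 200, 400.
Check 328^d mod 401 for each divisor in increasing order:
328^1 ≡ 328 (mod 401)
328^2 ≡ 116 (mod 401)
328^4 ≡ 223 (mod 401)
328^5 ≡ 162 (mod 401)
328^8 ≡ 5 (mod 401)
328^10 ≡ 179 (mod 401)
328^16 ≡ 25 (mod 401)
328^20 ≡ 362 (mod 401)
328^25 ≡ 98 (mod 401)
328^40 ≡ 318 (mod 401)
328^50 ≡ 381 (mod 401)
328^80 ≡ 72 (mod 401)
328^100 ≡ 400 (mod 401)
328^200 ≡ 1 (mod 401) ✓
Hence ord(328) = 200.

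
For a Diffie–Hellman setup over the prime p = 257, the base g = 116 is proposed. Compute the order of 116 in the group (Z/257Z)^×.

The order of 116 must divide φ(257) = 257 − 1 = 256 = 2^8.
Divisors of 256: 1, 2, 4, 8, 16, 32, 64, 128, 256.
Test each divisor d:
116^1 ≡ 116
116^2 ≡ 92
116^4 ≡ 240
116^8 ≡ 32
116^16 ≡ 253
116^32 ≡ 16
116^64 ≡ 256
116^128 ≡ 1
So ord_257(116) = 128.

128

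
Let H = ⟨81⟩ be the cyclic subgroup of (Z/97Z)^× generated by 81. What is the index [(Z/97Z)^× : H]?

Since 81 ∈ (Z/97Z)^×, its order divides φ(97) = 97 − 1 = 96 = 2^5 · 3.
Divisors of 96: 1, 2, 3, 4, 6, 8, 12, 16, 24, 32, 48, 96.
Evaluate successive powers at the divisors of 96:
81^1 ≡ 81 (mod 97)
81^2 ≡ 62 (mod 97)
81^3 ≡ 75 (mod 97)
81^4 ≡ 61 (mod 97)
81^6 ≡ 96 (mod 97)
81^8 ≡ 35 (mod 97)
81^12 ≡ 1 (mod 97) ✓
The order of 81 is 12, so the subgroup it generates has 12 elements.
The index is φ(97) / ord(81) = 96 / 12 = 8.

8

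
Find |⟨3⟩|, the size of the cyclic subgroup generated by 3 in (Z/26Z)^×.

3

By Lagrange's theorem, ord_26(3) divides φ(26) = φ(2)·φ(13) = 1·12 = 12 = 2^2 · 3.
Divisors of 12: 1, 2, 3, 4, 6, 12.
Check 3^d mod 26 for each divisor in increasing order:
3^1 ≡ 3 (mod 26)
3^2 ≡ 9 (mod 26)
3^3 ≡ 1 (mod 26) ✓
Hence ord(3) = 3.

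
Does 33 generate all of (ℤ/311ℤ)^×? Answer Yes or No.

φ(311) = 311 − 1 = 310 = 2 · 5 · 31.
It suffices to check that the order of 33 is not a proper divisor of 310: compute 33^(310/q) for q ∈ {2, 5, 31}.
33^155 ≡ 310 (mod 311)  [q = 2: ≢ 1 ✓]
33^62 ≡ 216 (mod 311)  [q = 5: ≢ 1 ✓]
33^10 ≡ 243 (mod 311)  [q = 31: ≢ 1 ✓]
Every test exponent gives a nontrivial residue, hence 33 generates the full group.

Yes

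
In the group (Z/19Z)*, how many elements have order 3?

φ(19) = 19 − 1 = 18 = 2 · 3^2.
(Z/19Z)^× is cyclic (|G| = 18); a cyclic group of order m has exactly φ(d) elements of each order d | m, and none otherwise.
3 | 18, and φ(3) = 3 − 1 = 2.

2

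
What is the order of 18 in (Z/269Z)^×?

268

The order of 18 must divide φ(269) = 269 − 1 = 268 = 2^2 · 67.
Divisors of 268: 1, 2, 4, 67, 134, 268.
Test each divisor d:
18^1 ≡ 18
18^2 ≡ 55
18^4 ≡ 66
18^67 ≡ 82
18^134 ≡ 268
18^268 ≡ 1
So ord_269(18) = 268.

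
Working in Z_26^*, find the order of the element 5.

4

By Lagrange's theorem, ord_26(5) divides φ(26) = φ(2)·φ(13) = 1·12 = 12 = 2^2 · 3.
Divisors of 12: 1, 2, 3, 4, 6, 12.
Test each divisor d:
5^1 ≡ 5 (mod 26)
5^2 ≡ 25 (mod 26)
5^3 ≡ 21 (mod 26)
5^4 ≡ 1 (mod 26) ✓
Therefore the multiplicative order of 5 modulo 26 is 4.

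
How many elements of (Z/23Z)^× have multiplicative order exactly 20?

φ(23) = 23 − 1 = 22 = 2 · 11.
Since (Z/23Z)^× is cyclic of order 22, the number of elements of order d is φ(d) when d | 22 and 0 otherwise.
Here 22 is not a multiple of 20, so there are no elements of order 20.

0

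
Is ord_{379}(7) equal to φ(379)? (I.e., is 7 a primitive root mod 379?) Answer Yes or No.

φ(379) = 379 − 1 = 378 = 2 · 3^3 · 7.
Test 7^(378/q) mod 379 for each prime factor q of 378:
7^189 ≡ 378 (mod 379)  [q = 2: ≢ 1 ✓]
7^126 ≡ 51 (mod 379)  [q = 3: ≢ 1 ✓]
7^54 ≡ 125 (mod 379)  [q = 7: ≢ 1 ✓]
Every test exponent gives a nontrivial residue, hence 7 generates the full group.

Yes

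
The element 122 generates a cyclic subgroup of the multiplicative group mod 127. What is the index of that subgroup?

6

ord(122) | φ(127) = 127 − 1 = 126 = 2 · 3^2 · 7.
Divisors of 126: 1, 2, 3, 6, 7, 9, 14, 18, 21, 42, 63, 126.
Test each divisor d:
122^1 ≡ 122 (mod 127)
122^2 ≡ 25 (mod 127)
122^3 ≡ 2 (mod 127)
122^6 ≡ 4 (mod 127)
122^7 ≡ 107 (mod 127)
122^9 ≡ 8 (mod 127)
122^14 ≡ 19 (mod 127)
122^18 ≡ 64 (mod 127)
122^21 ≡ 1 (mod 127) ✓
Thus |⟨122⟩| = ord(122) = 21.
Index = |(Z/127Z)^×| / |⟨122⟩| = 126 / 21 = 6.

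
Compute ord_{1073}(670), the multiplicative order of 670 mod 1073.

ord(670) | φ(1073) = φ(29·37) = (29−1)·(37−1) = 28·36 = 1008 = 2^4 · 3^2 · 7.
Divisors of 1008: 1, 2, 3, 4, 6, 7, 8, 9, 12, 14, 16, 18, 21, 24, 28, 36, 42, 48, 56, 63, 72, 84, 112, 126, 144, 168, 252, 336, 504, 1008.
Compute 670^d (mod 1073) for the divisors d until we hit 1:
670^1 ≡ 670 (mod 1073)
670^2 ≡ 386 (mod 1073)
670^3 ≡ 27 (mod 1073)
670^4 ≡ 922 (mod 1073)
670^6 ≡ 729 (mod 1073)
670^7 ≡ 215 (mod 1073)
670^8 ≡ 268 (mod 1073)
670^9 ≡ 369 (mod 1073)
670^12 ≡ 306 (mod 1073)
670^14 ≡ 86 (mod 1073)
670^16 ≡ 1006 (mod 1073)
670^18 ≡ 963 (mod 1073)
670^21 ≡ 249 (mod 1073)
670^24 ≡ 285 (mod 1073)
670^28 ≡ 958 (mod 1073)
670^36 ≡ 297 (mod 1073)
670^42 ≡ 840 (mod 1073)
670^48 ≡ 750 (mod 1073)
670^56 ≡ 349 (mod 1073)
670^63 ≡ 998 (mod 1073)
670^72 ≡ 223 (mod 1073)
670^84 ≡ 639 (mod 1073)
670^112 ≡ 552 (mod 1073)
670^126 ≡ 260 (mod 1073)
670^144 ≡ 371 (mod 1073)
670^168 ≡ 581 (mod 1073)
670^252 ≡ 1 (mod 1073) ✓
Therefore the multiplicative order of 670 modulo 1073 is 252.

252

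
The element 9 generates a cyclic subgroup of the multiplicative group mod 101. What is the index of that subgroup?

The order of 9 must divide φ(101) = 101 − 1 = 100 = 2^2 · 5^2.
Divisors of 100: 1, 2, 4, 5, 10, 20, 25, 50, 100.
Compute 9^d (mod 101) for the divisors d until we hit 1:
9^1 ≡ 9
9^2 ≡ 81
9^4 ≡ 97
9^5 ≡ 65
9^10 ≡ 84
9^20 ≡ 87
9^25 ≡ 100
9^50 ≡ 1
Thus |⟨9⟩| = ord(9) = 50.
The index is φ(101) / ord(9) = 100 / 50 = 2.

2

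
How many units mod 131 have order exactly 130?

48

φ(131) = 131 − 1 = 130 = 2 · 5 · 13.
In a cyclic group of order 130, there are φ(d) elements of order d for each divisor d of 130, and zero for non-divisors.
130 = 2 · 5 · 13 divides 130, and φ(130) = 48.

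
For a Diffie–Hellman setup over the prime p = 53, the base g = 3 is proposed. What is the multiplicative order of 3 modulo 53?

52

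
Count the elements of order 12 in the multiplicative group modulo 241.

4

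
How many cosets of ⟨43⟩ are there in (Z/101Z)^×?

ord(43) | φ(101) = 101 − 1 = 100 = 2^2 · 5^2.
Divisors of 100: 1, 2, 4, 5, 10, 20, 25, 50, 100.
Evaluate successive powers at the divisors of 100:
43^1 ≡ 43 (mod 101)
43^2 ≡ 31 (mod 101)
43^4 ≡ 52 (mod 101)
43^5 ≡ 14 (mod 101)
43^10 ≡ 95 (mod 101)
43^20 ≡ 36 (mod 101)
43^25 ≡ 100 (mod 101)
43^50 ≡ 1 (mod 101) ✓
Thus |⟨43⟩| = ord(43) = 50.
[(Z/101Z)^× : ⟨43⟩] = 100/50 = 2.

2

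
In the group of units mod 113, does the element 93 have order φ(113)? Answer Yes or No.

φ(113) = 113 − 1 = 112 = 2^4 · 7.
An element g generates (Z/113Z)^× iff g^(112/q) ≢ 1 (mod 113) for each prime q ∈ {2, 7}.
93^56 ≡ 112 (mod 113)  [q = 2: ≢ 1 ✓]
93^16 ≡ 28 (mod 113)  [q = 7: ≢ 1 ✓]
Every test exponent gives a nontrivial residue, hence 93 generates the full group.

Yes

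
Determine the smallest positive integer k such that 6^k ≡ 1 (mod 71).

35

The order of 6 must divide φ(71) = 71 − 1 = 70 = 2 · 5 · 7.
Divisors of 70: 1, 2, 5, 7, 10, 14, 35, 70.
Check 6^d mod 71 for each divisor in increasing order:
6^1 ≡ 6 (mod 71)
6^2 ≡ 36 (mod 71)
6^5 ≡ 37 (mod 71)
6^7 ≡ 54 (mod 71)
6^10 ≡ 20 (mod 71)
6^14 ≡ 5 (mod 71)
6^35 ≡ 1 (mod 71) ✓
The smallest such exponent is 35, so the order of 6 is 35.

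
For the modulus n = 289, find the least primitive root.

3

φ(289) = φ(17^2) = 17·(17−1) = 272 = 2^4 · 17.
Test candidates g = 2, 3, … against the prime factors q ∈ {2, 17} of φ(289): g is a generator iff g^(272/q) ≢ 1 for every such q.
g = 2: 2^136 ≡ 1 — hits 1, so not a primitive root.
g = 3: 3^136 ≡ 288; 3^16 ≡ 171 — none is 1, so 3 is a primitive root.
So 3 is the smallest generator of (Z/289Z)^×.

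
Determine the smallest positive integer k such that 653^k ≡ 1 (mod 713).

The order of 653 must divide φ(713) = φ(23·31) = (23−1)·(31−1) = 22·30 = 660 = 2^2 · 3 · 5 · 11.
Divisors of 660: 1, 2, 3, 4, 5, 6, 10, 11, 12, 15, 20, 22, 30, 33, 44, 55, 60, 66, 110, 132, 165, 220, 330, 660.
Test each divisor d:
653^1 ≡ 653
653^2 ≡ 35
653^3 ≡ 39
653^4 ≡ 512
653^5 ≡ 652
653^6 ≡ 95
653^10 ≡ 156
653^11 ≡ 622
653^12 ≡ 469
653^15 ≡ 466
653^20 ≡ 94
653^22 ≡ 438
653^30 ≡ 404
653^33 ≡ 70
653^44 ≡ 47
653^55 ≡ 1
So ord_713(653) = 55.

55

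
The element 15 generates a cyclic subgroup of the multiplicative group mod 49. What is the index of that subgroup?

ord(15) | φ(49) = φ(7^2) = 7·(7−1) = 42 = 2 · 3 · 7.
Divisors of 42: 1, 2, 3, 6, 7, 14, 21, 42.
Evaluate successive powers at the divisors of 42:
15^1 ≡ 15 (mod 49)
15^2 ≡ 29 (mod 49)
15^3 ≡ 43 (mod 49)
15^6 ≡ 36 (mod 49)
15^7 ≡ 1 (mod 49) ✓
So ord_49(15) = 7, hence |⟨15⟩| = 7.
The index is φ(49) / ord(15) = 42 / 7 = 6.

6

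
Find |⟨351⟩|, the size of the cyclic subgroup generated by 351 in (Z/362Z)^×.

45

Since 351 ∈ (Z/362Z)^×, its order divides φ(362) = φ(2)·φ(181) = 1·180 = 180 = 2^2 · 3^2 · 5.
Divisors of 180: 1, 2, 3, 4, 5, 6, 9, 10, 12, 15, 18, 20, 30, 36, 45, 60, 90, 180.
Test each divisor d:
351^1 ≡ 351
351^2 ≡ 121
351^3 ≡ 117
351^4 ≡ 161
351^5 ≡ 39
351^6 ≡ 295
351^9 ≡ 125
351^10 ≡ 73
351^12 ≡ 145
351^15 ≡ 313
351^18 ≡ 59
351^20 ≡ 261
351^30 ≡ 229
351^36 ≡ 223
351^45 ≡ 1
So ord_362(351) = 45.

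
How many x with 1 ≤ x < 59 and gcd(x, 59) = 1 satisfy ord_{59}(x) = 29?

28

φ(59) = 59 − 1 = 58 = 2 · 29.
In a cyclic group of order 58, there are φ(d) elements of order d for each divisor d of 58, and zero for non-divisors.
29 | 58, and φ(29) = 29 − 1 = 28.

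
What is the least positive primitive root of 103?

φ(103) = 103 − 1 = 102 = 2 · 3 · 17.
g is a primitive root iff g^(102/q) ≢ 1 (mod 103) for each prime q ∈ {2, 3, 17}.
g = 2: 2^51 ≡ 1 — hits 1, so not a primitive root.
g = 3: 3^51 ≡ 102; 3^34 ≡ 1 — hits 1, so not a primitive root.
g = 4: 4^51 ≡ 1 — hits 1, so not a primitive root.
g = 5: 5^51 ≡ 102; 5^34 ≡ 56; 5^6 ≡ 72 — none is 1, so 5 is a primitive root.
The smallest primitive root modulo 103 is 5.

5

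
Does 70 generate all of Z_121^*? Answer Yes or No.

φ(121) = φ(11^2) = 11·(11−1) = 110 = 2 · 5 · 11.
Test 70^(110/q) mod 121 for each prime factor q of 110:
70^55 ≡ 1 (mod 121)  [q = 2: ≡ 1 ✗]
70^22 ≡ 27 (mod 121)  [q = 5: ≢ 1 ✓]
70^10 ≡ 34 (mod 121)  [q = 11: ≢ 1 ✓]
70^55 ≡ 1 shows ord(70) | 55, strictly less than φ(121); not a primitive root.

No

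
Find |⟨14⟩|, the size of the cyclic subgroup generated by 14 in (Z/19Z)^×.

Since 14 ∈ (Z/19Z)^×, its order divides φ(19) = 19 − 1 = 18 = 2 · 3^2.
Divisors of 18: 1, 2, 3, 6, 9, 18.
Check 14^d mod 19 for each divisor in increasing order:
14^1 ≡ 14 (mod 19)
14^2 ≡ 6 (mod 19)
14^3 ≡ 8 (mod 19)
14^6 ≡ 7 (mod 19)
14^9 ≡ 18 (mod 19)
14^18 ≡ 1 (mod 19) ✓
Hence ord(14) = 18.

18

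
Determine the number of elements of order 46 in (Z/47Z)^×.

φ(47) = 47 − 1 = 46 = 2 · 23.
In a cyclic group of order 46, there are φ(d) elements of order d for each divisor d of 46, and zero for non-divisors.
46 = 2 · 23 divides 46, and φ(46) = 22.

22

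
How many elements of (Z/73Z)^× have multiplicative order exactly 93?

0

φ(73) = 73 − 1 = 72 = 2^3 · 3^2.
(Z/73Z)^× is cyclic (|G| = 72); a cyclic group of order m has exactly φ(d) elements of each order d | m, and none otherwise.
Since 93 ∤ 72, the count is 0.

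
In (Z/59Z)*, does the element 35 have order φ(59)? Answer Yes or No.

φ(59) = 59 − 1 = 58 = 2 · 29.
35 is a primitive root mod 59 iff 35^(φ(59)/q) ≢ 1 for every prime q | φ(59), i.e. q ∈ {2, 29}.
35^29 ≡ 1 (mod 59)  [q = 2: ≡ 1 ✗]
35^2 ≡ 45 (mod 59)  [q = 29: ≢ 1 ✓]
The check at q = 2 fails, so 35 generates a proper subgroup.

No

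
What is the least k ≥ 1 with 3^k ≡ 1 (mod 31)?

Since 3 ∈ (Z/31Z)^×, its order divides φ(31) = 31 − 1 = 30 = 2 · 3 · 5.
Divisors of 30: 1, 2, 3, 5, 6, 10, 15, 30.
Check 3^d mod 31 for each divisor in increasing order:
3^1 ≡ 3 (mod 31)
3^2 ≡ 9 (mod 31)
3^3 ≡ 27 (mod 31)
3^5 ≡ 26 (mod 31)
3^6 ≡ 16 (mod 31)
3^10 ≡ 25 (mod 31)
3^15 ≡ 30 (mod 31)
3^30 ≡ 1 (mod 31) ✓
Hence ord(3) = 30.

30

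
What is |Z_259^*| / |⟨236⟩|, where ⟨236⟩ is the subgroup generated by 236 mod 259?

18

The order of 236 must divide φ(259) = φ(7·37) = (7−1)·(37−1) = 6·36 = 216 = 2^3 · 3^3.
Divisors of 216: 1, 2, 3, 4, 6, 8, 9, 12, 18, 24, 27, 36, 54, 72, 108, 216.
Test each divisor d:
236^1 ≡ 236
236^2 ≡ 11
236^3 ≡ 6
236^4 ≡ 121
236^6 ≡ 36
236^8 ≡ 137
236^9 ≡ 216
236^12 ≡ 1
The order of 236 is 12, so the subgroup it generates has 12 elements.
The index is φ(259) / ord(236) = 216 / 12 = 18.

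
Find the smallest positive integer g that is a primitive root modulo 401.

3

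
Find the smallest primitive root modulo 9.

2

φ(9) = φ(3^2) = 3·(3−1) = 6 = 2 · 3.
Test candidates g = 2, 3, … against the prime factors q ∈ {2, 3} of φ(9): g is a generator iff g^(6/q) ≢ 1 for every such q.
g = 2: 2^3 ≡ 8; 2^2 ≡ 4 — none is 1, so 2 is a primitive root.
The smallest primitive root modulo 9 is 2.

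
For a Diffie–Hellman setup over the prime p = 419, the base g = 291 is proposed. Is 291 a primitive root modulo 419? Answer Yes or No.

No

φ(419) = 419 − 1 = 418 = 2 · 11 · 19.
It suffices to check that the order of 291 is not a proper divisor of 418: compute 291^(418/q) for q ∈ {2, 11, 19}.
291^209 ≡ 1 (mod 419)  [q = 2: ≡ 1 ✗]
291^38 ≡ 59 (mod 419)  [q = 11: ≢ 1 ✓]
291^22 ≡ 135 (mod 419)  [q = 19: ≢ 1 ✓]
The check at q = 2 fails, so 291 generates a proper subgroup.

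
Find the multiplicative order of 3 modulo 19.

The order of 3 must divide φ(19) = 19 − 1 = 18 = 2 · 3^2.
Divisors of 18: 1, 2, 3, 6, 9, 18.
Compute 3^d (mod 19) for the divisors d until we hit 1:
3^1 ≡ 3
3^2 ≡ 9
3^3 ≡ 8
3^6 ≡ 7
3^9 ≡ 18
3^18 ≡ 1
So ord_19(3) = 18.

18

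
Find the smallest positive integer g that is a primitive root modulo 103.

5

φ(103) = 103 − 1 = 102 = 2 · 3 · 17.
Test candidates g = 2, 3, … against the prime factors q ∈ {2, 3, 17} of φ(103): g is a generator iff g^(102/q) ≢ 1 for every such q.
g = 2: 2^51 ≡ 1 — hits 1, so not a primitive root.
g = 3: 3^51 ≡ 102; 3^34 ≡ 1 — hits 1, so not a primitive root.
g = 4: 4^51 ≡ 1 — hits 1, so not a primitive root.
g = 5: 5^51 ≡ 102; 5^34 ≡ 56; 5^6 ≡ 72 — none is 1, so 5 is a primitive root.
So 5 is the smallest generator of (Z/103Z)^×.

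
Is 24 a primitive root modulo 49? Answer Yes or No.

Yes

φ(49) = φ(7^2) = 7·(7−1) = 42 = 2 · 3 · 7.
An element g generates (Z/49Z)^× iff g^(42/q) ≢ 1 (mod 49) for each prime q ∈ {2, 3, 7}.
24^21 ≡ 48 (mod 49)  [q = 2: ≢ 1 ✓]
24^14 ≡ 30 (mod 49)  [q = 3: ≢ 1 ✓]
24^6 ≡ 36 (mod 49)  [q = 7: ≢ 1 ✓]
None equal 1, so ord_49(24) = 42: 24 is a primitive root.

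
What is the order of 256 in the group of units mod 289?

17

Since 256 ∈ (Z/289Z)^×, its order divides φ(289) = φ(17^2) = 17·(17−1) = 272 = 2^4 · 17.
Divisors of 272: 1, 2, 4, 8, 16, 17, 34, 68, 136, 272.
Test each divisor d:
256^1 ≡ 256 (mod 289)
256^2 ≡ 222 (mod 289)
256^4 ≡ 154 (mod 289)
256^8 ≡ 18 (mod 289)
256^16 ≡ 35 (mod 289)
256^17 ≡ 1 (mod 289) ✓
So ord_289(256) = 17.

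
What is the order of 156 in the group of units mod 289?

ord(156) | φ(289) = φ(17^2) = 17·(17−1) = 272 = 2^4 · 17.
Divisors of 272: 1, 2, 4, 8, 16, 17, 34, 68, 136, 272.
Check 156^d mod 289 for each divisor in increasing order:
156^1 ≡ 156 (mod 289)
156^2 ≡ 60 (mod 289)
156^4 ≡ 132 (mod 289)
156^8 ≡ 84 (mod 289)
156^16 ≡ 120 (mod 289)
156^17 ≡ 224 (mod 289)
156^34 ≡ 179 (mod 289)
156^68 ≡ 251 (mod 289)
156^136 ≡ 288 (mod 289)
156^272 ≡ 1 (mod 289) ✓
Therefore the multiplicative order of 156 modulo 289 is 272.

272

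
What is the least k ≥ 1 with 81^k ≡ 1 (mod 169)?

39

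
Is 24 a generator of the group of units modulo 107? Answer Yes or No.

Yes

φ(107) = 107 − 1 = 106 = 2 · 53.
24 is a primitive root mod 107 iff 24^(φ(107)/q) ≢ 1 for every prime q | φ(107), i.e. q ∈ {2, 53}.
24^53 ≡ 106 (mod 107)  [q = 2: ≢ 1 ✓]
24^2 ≡ 41 (mod 107)  [q = 53: ≢ 1 ✓]
All checks pass, so 24 has order 106 and is a primitive root modulo 107.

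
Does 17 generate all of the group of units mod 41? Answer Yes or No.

Yes

φ(41) = 41 − 1 = 40 = 2^3 · 5.
It suffices to check that the order of 17 is not a proper divisor of 40: compute 17^(40/q) for q ∈ {2, 5}.
17^20 ≡ 40 (mod 41)  [q = 2: ≢ 1 ✓]
17^8 ≡ 16 (mod 41)  [q = 5: ≢ 1 ✓]
All checks pass, so 17 has order 40 and is a primitive root modulo 41.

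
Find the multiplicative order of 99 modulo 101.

100

ord(99) | φ(101) = 101 − 1 = 100 = 2^2 · 5^2.
Divisors of 100: 1, 2, 4, 5, 10, 20, 25, 50, 100.
Evaluate successive powers at the divisors of 100:
99^1 ≡ 99 (mod 101)
99^2 ≡ 4 (mod 101)
99^4 ≡ 16 (mod 101)
99^5 ≡ 69 (mod 101)
99^10 ≡ 14 (mod 101)
99^20 ≡ 95 (mod 101)
99^25 ≡ 91 (mod 101)
99^50 ≡ 100 (mod 101)
99^100 ≡ 1 (mod 101) ✓
Hence ord(99) = 100.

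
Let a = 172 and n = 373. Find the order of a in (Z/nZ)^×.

The order of 172 must divide φ(373) = 373 − 1 = 372 = 2^2 · 3 · 31.
Divisors of 372: 1, 2, 3, 4, 6, 12, 31, 62, 93, 124, 186, 372.
Check 172^d mod 373 for each divisor in increasing order:
172^1 ≡ 172 (mod 373)
172^2 ≡ 117 (mod 373)
172^3 ≡ 355 (mod 373)
172^4 ≡ 261 (mod 373)
172^6 ≡ 324 (mod 373)
172^12 ≡ 163 (mod 373)
172^31 ≡ 304 (mod 373)
172^62 ≡ 285 (mod 373)
172^93 ≡ 104 (mod 373)
172^124 ≡ 284 (mod 373)
172^186 ≡ 372 (mod 373)
172^372 ≡ 1 (mod 373) ✓
So ord_373(172) = 372.

372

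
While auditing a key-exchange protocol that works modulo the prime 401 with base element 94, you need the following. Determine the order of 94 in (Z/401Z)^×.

The order of 94 must divide φ(401) = 401 − 1 = 400 = 2^4 · 5^2.
Divisors of 400: 1, 2, 4, 5, 8, 10, 16, 20, 25, 40, 50, 80, 100, 200, 400.
Evaluate successive powers at the divisors of 400:
94^1 ≡ 94 (mod 401)
94^2 ≡ 14 (mod 401)
94^4 ≡ 196 (mod 401)
94^5 ≡ 379 (mod 401)
94^8 ≡ 321 (mod 401)
94^10 ≡ 83 (mod 401)
94^16 ≡ 385 (mod 401)
94^20 ≡ 72 (mod 401)
94^25 ≡ 20 (mod 401)
94^40 ≡ 372 (mod 401)
94^50 ≡ 400 (mod 401)
94^80 ≡ 39 (mod 401)
94^100 ≡ 1 (mod 401) ✓
Therefore the multiplicative order of 94 modulo 401 is 100.

100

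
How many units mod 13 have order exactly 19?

φ(13) = 13 − 1 = 12 = 2^2 · 3.
Since (Z/13Z)^× is cyclic of order 12, the number of elements of order d is φ(d) when d | 12 and 0 otherwise.
Since 19 ∤ 12, the count is 0.

0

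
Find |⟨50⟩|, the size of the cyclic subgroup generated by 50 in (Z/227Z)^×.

226

The order of 50 must divide φ(227) = 227 − 1 = 226 = 2 · 113.
Divisors of 226: 1, 2, 113, 226.
Evaluate successive powers at the divisors of 226:
50^1 ≡ 50 (mod 227)
50^2 ≡ 3 (mod 227)
50^113 ≡ 226 (mod 227)
50^226 ≡ 1 (mod 227) ✓
Therefore the multiplicative order of 50 modulo 227 is 226.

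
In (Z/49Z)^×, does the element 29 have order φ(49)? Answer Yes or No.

No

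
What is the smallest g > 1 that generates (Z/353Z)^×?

3

φ(353) = 353 − 1 = 352 = 2^5 · 11.
Test candidates g = 2, 3, … against the prime factors q ∈ {2, 11} of φ(353): g is a generator iff g^(352/q) ≢ 1 for every such q.
g = 2: 2^176 ≡ 1 — hits 1, so not a primitive root.
g = 3: 3^176 ≡ 352; 3^32 ≡ 140 — none is 1, so 3 is a primitive root.
So 3 is the smallest generator of (Z/353Z)^×.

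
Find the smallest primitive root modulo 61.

2

φ(61) = 61 − 1 = 60 = 2^2 · 3 · 5.
g is a primitive root iff g^(60/q) ≢ 1 (mod 61) for each prime q ∈ {2, 3, 5}.
g = 2: 2^30 ≡ 60; 2^20 ≡ 47; 2^12 ≡ 9 — none is 1, so 2 is a primitive root.
Hence the least primitive root of 61 is 2.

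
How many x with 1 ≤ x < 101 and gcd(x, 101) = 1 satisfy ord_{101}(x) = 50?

φ(101) = 101 − 1 = 100 = 2^2 · 5^2.
Since (Z/101Z)^× is cyclic of order 100, the number of elements of order d is φ(d) when d | 100 and 0 otherwise.
50 = 2 · 5^2 divides 100, and φ(50) = 20.

20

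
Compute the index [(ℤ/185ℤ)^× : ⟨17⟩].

Since 17 ∈ (Z/185Z)^×, its order divides φ(185) = φ(5·37) = (5−1)·(37−1) = 4·36 = 144 = 2^4 · 3^2.
Divisors of 144: 1, 2, 3, 4, 6, 8, 9, 12, 16, 18, 24, 36, 48, 72, 144.
Test each divisor d:
17^1 ≡ 17 (mod 185)
17^2 ≡ 104 (mod 185)
17^3 ≡ 103 (mod 185)
17^4 ≡ 86 (mod 185)
17^6 ≡ 64 (mod 185)
17^8 ≡ 181 (mod 185)
17^9 ≡ 117 (mod 185)
17^12 ≡ 26 (mod 185)
17^16 ≡ 16 (mod 185)
17^18 ≡ 184 (mod 185)
17^24 ≡ 121 (mod 185)
17^36 ≡ 1 (mod 185) ✓
The order of 17 is 36, so the subgroup it generates has 36 elements.
The index is φ(185) / ord(17) = 144 / 36 = 4.

4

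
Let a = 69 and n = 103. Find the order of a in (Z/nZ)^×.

34

ord(69) | φ(103) = 103 − 1 = 102 = 2 · 3 · 17.
Divisors of 102: 1, 2, 3, 6, 17, 34, 51, 102.
Test each divisor d:
69^1 ≡ 69 (mod 103)
69^2 ≡ 23 (mod 103)
69^3 ≡ 42 (mod 103)
69^6 ≡ 13 (mod 103)
69^17 ≡ 102 (mod 103)
69^34 ≡ 1 (mod 103) ✓
The smallest such exponent is 34, so the order of 69 is 34.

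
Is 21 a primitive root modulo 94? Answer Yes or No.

φ(94) = φ(2)·φ(47) = 1·46 = 46 = 2 · 23.
It suffices to check that the order of 21 is not a proper divisor of 46: compute 21^(46/q) for q ∈ {2, 23}.
21^23 ≡ 1 (mod 94)  [q = 2: ≡ 1 ✗]
21^2 ≡ 65 (mod 94)  [q = 23: ≢ 1 ✓]
Since 21^23 ≡ 1, the order of 21 divides 23 < 46, so 21 is not a primitive root.

No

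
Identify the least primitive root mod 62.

φ(62) = φ(2)·φ(31) = 1·30 = 30 = 2 · 3 · 5.
g is a primitive root iff g^(30/q) ≢ 1 (mod 62) for each prime q ∈ {2, 3, 5}.
g = 2: gcd(2, 62) = 2 > 1, not a unit — skip.
g = 3: 3^15 ≡ 61; 3^10 ≡ 25; 3^6 ≡ 47 — none is 1, so 3 is a primitive root.
The smallest primitive root modulo 62 is 3.

3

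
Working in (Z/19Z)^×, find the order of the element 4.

9

The order of 4 must divide φ(19) = 19 − 1 = 18 = 2 · 3^2.
Divisors of 18: 1, 2, 3, 6, 9, 18.
Compute 4^d (mod 19) for the divisors d until we hit 1:
4^1 ≡ 4 (mod 19)
4^2 ≡ 16 (mod 19)
4^3 ≡ 7 (mod 19)
4^6 ≡ 11 (mod 19)
4^9 ≡ 1 (mod 19) ✓
Therefore the multiplicative order of 4 modulo 19 is 9.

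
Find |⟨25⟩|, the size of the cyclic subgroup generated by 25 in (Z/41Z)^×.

10

The order of 25 must divide φ(41) = 41 − 1 = 40 = 2^3 · 5.
Divisors of 40: 1, 2, 4, 5, 8, 10, 20, 40.
Compute 25^d (mod 41) for the divisors d until we hit 1:
25^1 ≡ 25 (mod 41)
25^2 ≡ 10 (mod 41)
25^4 ≡ 18 (mod 41)
25^5 ≡ 40 (mod 41)
25^8 ≡ 37 (mod 41)
25^10 ≡ 1 (mod 41) ✓
So ord_41(25) = 10.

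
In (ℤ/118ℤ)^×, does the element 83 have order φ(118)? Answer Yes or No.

φ(118) = φ(2)·φ(59) = 1·58 = 58 = 2 · 29.
83 is a primitive root mod 118 iff 83^(φ(118)/q) ≢ 1 for every prime q | φ(118), i.e. q ∈ {2, 29}.
83^29 ≡ 117 (mod 118)  [q = 2: ≢ 1 ✓]
83^2 ≡ 45 (mod 118)  [q = 29: ≢ 1 ✓]
Every test exponent gives a nontrivial residue, hence 83 generates the full group.

Yes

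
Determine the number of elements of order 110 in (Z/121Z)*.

40

φ(121) = φ(11^2) = 11·(11−1) = 110 = 2 · 5 · 11.
Since (Z/121Z)^× is cyclic of order 110, the number of elements of order d is φ(d) when d | 110 and 0 otherwise.
110 = 2 · 5 · 11 divides 110, and φ(110) = 40.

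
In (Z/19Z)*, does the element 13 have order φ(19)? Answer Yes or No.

Yes

φ(19) = 19 − 1 = 18 = 2 · 3^2.
It suffices to check that the order of 13 is not a proper divisor of 18: compute 13^(18/q) for q ∈ {2, 3}.
13^9 ≡ 18 (mod 19)  [q = 2: ≢ 1 ✓]
13^6 ≡ 11 (mod 19)  [q = 3: ≢ 1 ✓]
Every test exponent gives a nontrivial residue, hence 13 generates the full group.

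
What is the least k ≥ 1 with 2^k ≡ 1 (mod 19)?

The order of 2 must divide φ(19) = 19 − 1 = 18 = 2 · 3^2.
Divisors of 18: 1, 2, 3, 6, 9, 18.
Check 2^d mod 19 for each divisor in increasing order:
2^1 ≡ 2 (mod 19)
2^2 ≡ 4 (mod 19)
2^3 ≡ 8 (mod 19)
2^6 ≡ 7 (mod 19)
2^9 ≡ 18 (mod 19)
2^18 ≡ 1 (mod 19) ✓
Hence ord(2) = 18.

18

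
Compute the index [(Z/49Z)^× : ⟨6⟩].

The order of 6 must divide φ(49) = φ(7^2) = 7·(7−1) = 42 = 2 · 3 · 7.
Divisors of 42: 1, 2, 3, 6, 7, 14, 21, 42.
Evaluate successive powers at the divisors of 42:
6^1 ≡ 6 (mod 49)
6^2 ≡ 36 (mod 49)
6^3 ≡ 20 (mod 49)
6^6 ≡ 8 (mod 49)
6^7 ≡ 48 (mod 49)
6^14 ≡ 1 (mod 49) ✓
The order of 6 is 14, so the subgroup it generates has 14 elements.
[(Z/49Z)^× : ⟨6⟩] = 42/14 = 3.

3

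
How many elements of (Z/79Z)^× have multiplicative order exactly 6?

2

φ(79) = 79 − 1 = 78 = 2 · 3 · 13.
(Z/79Z)^× is cyclic (|G| = 78); a cyclic group of order m has exactly φ(d) elements of each order d | m, and none otherwise.
6 = 2 · 3 divides 78, and φ(6) = 2.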